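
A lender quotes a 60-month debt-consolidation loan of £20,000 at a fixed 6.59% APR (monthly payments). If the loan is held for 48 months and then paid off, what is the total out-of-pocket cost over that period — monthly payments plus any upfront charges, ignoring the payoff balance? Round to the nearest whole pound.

Monthly rate = 6.59%/12 = 0.0054917; payment = 20,000 × 0.0054917 / (1 − (1+0.0054917)^−60) = £392.17.
Total outlay = 48 × £392.17 = £18,824.16.

£18,824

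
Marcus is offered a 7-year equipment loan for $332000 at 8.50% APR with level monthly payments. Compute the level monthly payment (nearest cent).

$5,257.71

Monthly rate = 8.5%/12 = 0.0070833; payment = 332,000 × 0.0070833 / (1 − (1+0.0070833)^−84) = $5,257.71.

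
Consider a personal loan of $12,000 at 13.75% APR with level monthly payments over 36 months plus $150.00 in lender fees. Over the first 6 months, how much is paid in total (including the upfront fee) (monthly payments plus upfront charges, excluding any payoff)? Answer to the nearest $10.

$2,600

Monthly rate = 13.75%/12 = 0.0114583; payment = 12,000 × 0.0114583 / (1 − (1+0.0114583)^−36) = $408.68.
Total outlay = 6 × $408.68 + $150.00 = $2,602.08.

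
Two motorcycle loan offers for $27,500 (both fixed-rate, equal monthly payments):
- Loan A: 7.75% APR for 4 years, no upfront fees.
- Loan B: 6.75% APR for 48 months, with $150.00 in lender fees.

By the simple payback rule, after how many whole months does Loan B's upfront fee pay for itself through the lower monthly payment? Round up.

12 months

Loan A: monthly rate = 7.75%/12 = 0.0064583; payment = 27,500 × 0.0064583 / (1 − (1+0.0064583)^−48) = $668.13.
Loan B: at 6.75% the monthly rate is 0.0056250, so the payment is 27,500 × 0.0056250 / (1 − 1.0056250^−48) = $655.34.
Monthly savings = $668.13 − $655.34 = $12.79.
Break-even = $150.00 / $12.79 = 11.73 → 12 months.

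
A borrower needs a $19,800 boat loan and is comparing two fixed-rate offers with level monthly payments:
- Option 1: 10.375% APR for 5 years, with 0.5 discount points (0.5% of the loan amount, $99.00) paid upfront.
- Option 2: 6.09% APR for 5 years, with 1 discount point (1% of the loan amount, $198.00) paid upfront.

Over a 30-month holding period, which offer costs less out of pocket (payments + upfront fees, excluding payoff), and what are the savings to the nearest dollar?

Option 1: monthly rate = 10.375%/12 = 0.0086458; payment = 19,800 × 0.0086458 / (1 − (1+0.0086458)^−60) = $424.35.
Option 2: at 6.09% the monthly rate is 0.0050750, so the payment is 19,800 × 0.0050750 / (1 − 1.0050750^−60) = $383.62.
Over 30 months: Option 1 costs 30 × $424.35 + $99.00 = $12,829.50; Option 2 costs 30 × $383.62 + $198.00 = $11,706.60.
Option 2 is cheaper by $12,829.50 − $11,706.60 = $1,122.90.

Option 2 by $1,123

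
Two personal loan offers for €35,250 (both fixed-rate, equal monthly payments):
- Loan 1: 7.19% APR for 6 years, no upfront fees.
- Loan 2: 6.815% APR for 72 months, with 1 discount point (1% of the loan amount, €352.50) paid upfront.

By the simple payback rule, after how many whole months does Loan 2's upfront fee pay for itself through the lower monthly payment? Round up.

56 months

Loan 1: monthly rate = 7.19%/12 = 0.0059917; payment = 35,250 × 0.0059917 / (1 − (1+0.0059917)^−72) = €604.20.
Loan 2: at 6.815% the monthly rate is 0.0056792, so the payment is 35,250 × 0.0056792 / (1 − 1.0056792^−72) = €597.85.
Monthly savings = €604.20 − €597.85 = €6.35.
Break-even = €352.50 / €6.35 = 55.51 → 56 months.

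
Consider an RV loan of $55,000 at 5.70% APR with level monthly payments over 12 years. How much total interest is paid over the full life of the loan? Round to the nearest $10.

$21,060

Monthly rate = 5.7%/12 = 0.0047500; payment = 55,000 × 0.0047500 / (1 − (1+0.0047500)^−144) = $528.22.
Total paid = 144 × $528.22 = $76,063.68; interest = $76,063.68 − $55,000 = $21,063.68.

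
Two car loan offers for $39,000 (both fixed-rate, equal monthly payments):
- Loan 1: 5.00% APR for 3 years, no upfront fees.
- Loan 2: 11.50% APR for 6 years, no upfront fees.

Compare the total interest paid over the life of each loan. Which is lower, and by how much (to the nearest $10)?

Loan 1 by $12,090

Loan 1: monthly rate = 5%/12 = 0.0041667; payment = 39,000 × 0.0041667 / (1 − (1+0.0041667)^−36) = $1,168.86.
Total interest on Loan 1 = 36 × $1,168.86 − $39,000 = $3,078.96.
Loan 2: monthly rate = 11.5%/12 = 0.0095833; payment = 39,000 × 0.0095833 / (1 − (1+0.0095833)^−72) = $752.36.
Total interest on Loan 2 = 72 × $752.36 − $39,000 = $15,169.92.
Loan 1 is lower by $12,090.96.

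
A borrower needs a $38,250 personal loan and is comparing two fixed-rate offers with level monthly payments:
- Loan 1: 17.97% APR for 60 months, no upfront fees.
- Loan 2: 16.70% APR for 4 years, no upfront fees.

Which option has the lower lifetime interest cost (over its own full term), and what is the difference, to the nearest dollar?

Loan 1: monthly rate = 17.97%/12 = 0.0149750; payment = 38,250 × 0.0149750 / (1 − (1+0.0149750)^−60) = $970.67.
Total interest on Loan 1 = 60 × $970.67 − $38,250 = $19,990.20.
Loan 2: at 16.70% the monthly rate is 0.0139167, so the payment is 38,250 × 0.0139167 / (1 − 1.0139167^−48) = $1,097.78.
Total interest on Loan 2 = 48 × $1,097.78 − $38,250 = $14,443.44.
Loan 2 is lower by $5,546.76.

Loan 2 by $5,547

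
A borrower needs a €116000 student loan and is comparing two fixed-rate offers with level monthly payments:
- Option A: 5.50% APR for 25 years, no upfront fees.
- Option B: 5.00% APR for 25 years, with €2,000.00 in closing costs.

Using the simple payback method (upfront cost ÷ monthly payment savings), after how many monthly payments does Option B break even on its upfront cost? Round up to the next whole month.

59 months

Option A: monthly rate = 5.5%/12 = 0.0045833; payment = 116,000 × 0.0045833 / (1 − (1+0.0045833)^−300) = €712.34.
Option B: at 5.00% the monthly rate is 0.0041667, so the payment is 116,000 × 0.0041667 / (1 − 1.0041667^−300) = €678.12.
Monthly savings = €712.34 − €678.12 = €34.22.
Break-even = €2,000.00 / €34.22 = 58.45 → 59 months.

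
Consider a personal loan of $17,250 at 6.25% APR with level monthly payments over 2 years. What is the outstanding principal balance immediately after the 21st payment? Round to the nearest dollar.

With monthly rate i = 6.25%/12 = 0.0052083, the balance after k of n payments is P · [(1+i)^n − (1+i)^k] / [(1+i)^n − 1].
(1+0.0052083)^24 = 1.13278093 and (1+0.0052083)^21 = 1.11526401, so the balance is 17,250 × (1.13278093 − 1.11526401) / (1.13278093 − 1) = $2,275.68.

$2,276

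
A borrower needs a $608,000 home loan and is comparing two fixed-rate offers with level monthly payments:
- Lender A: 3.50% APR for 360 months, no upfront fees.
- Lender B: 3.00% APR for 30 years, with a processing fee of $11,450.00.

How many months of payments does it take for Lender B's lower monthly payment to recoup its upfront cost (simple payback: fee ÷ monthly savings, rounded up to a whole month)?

Lender A: at 3.50% the monthly rate is 0.0029167, so the payment is 608,000 × 0.0029167 / (1 − 1.0029167^−360) = $2,730.19.
Lender B: at 3.00% the monthly rate is 0.0025000, so the payment is 608,000 × 0.0025000 / (1 − 1.0025000^−360) = $2,563.35.
Monthly savings = $2,730.19 − $2,563.35 = $166.84.
Break-even = $11,450.00 / $166.84 = 68.63 → 69 months.

69 months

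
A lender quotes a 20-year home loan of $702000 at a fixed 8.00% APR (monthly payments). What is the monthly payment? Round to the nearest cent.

At 8.00% the monthly rate is 0.0066667, so the payment is 702,000 × 0.0066667 / (1 − 1.0066667^−240) = $5,871.81.

$5,871.81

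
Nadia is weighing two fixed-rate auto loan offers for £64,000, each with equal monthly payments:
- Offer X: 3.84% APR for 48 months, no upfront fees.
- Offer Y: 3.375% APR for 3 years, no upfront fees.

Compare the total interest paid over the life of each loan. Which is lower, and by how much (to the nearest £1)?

Offer X: at 3.84% the monthly rate is 0.0032000, so the payment is 64,000 × 0.0032000 / (1 − 1.0032000^−48) = £1,440.48.
Total interest on Offer X = 48 × £1,440.48 − £64,000 = £5,143.04.
Offer Y: monthly rate = 3.375%/12 = 0.0028125; payment = 64,000 × 0.0028125 / (1 − (1+0.0028125)^−36) = £1,871.79.
Total interest on Offer Y = 36 × £1,871.79 − £64,000 = £3,384.44.
Offer Y is lower by £1,758.60.

Offer Y by £1,759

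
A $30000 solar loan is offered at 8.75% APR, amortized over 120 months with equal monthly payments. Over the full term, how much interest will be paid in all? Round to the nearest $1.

$15,118

At 8.75% the monthly rate is 0.0072917, so the payment is 30,000 × 0.0072917 / (1 − 1.0072917^−120) = $375.98.
Total paid = 120 × $375.98 = $45,117.60; interest = $45,117.60 − $30,000 = $15,117.60.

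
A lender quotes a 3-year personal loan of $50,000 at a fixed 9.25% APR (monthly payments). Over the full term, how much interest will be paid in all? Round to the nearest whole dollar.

At 9.25% the monthly rate is 0.0077083, so the payment is 50,000 × 0.0077083 / (1 − 1.0077083^−36) = $1,595.81.
Total paid = 36 × $1,595.81 = $57,449.16; interest = $57,449.16 − $50,000 = $7,449.16.

$7,449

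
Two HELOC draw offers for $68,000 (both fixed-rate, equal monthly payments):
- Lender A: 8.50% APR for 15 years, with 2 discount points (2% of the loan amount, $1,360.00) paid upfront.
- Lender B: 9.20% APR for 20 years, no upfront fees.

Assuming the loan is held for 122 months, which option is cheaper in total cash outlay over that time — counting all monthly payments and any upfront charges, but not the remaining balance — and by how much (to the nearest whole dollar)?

Lender B by $7,342

Lender A: at 8.50% the monthly rate is 0.0070833, so the payment is 68,000 × 0.0070833 / (1 − 1.0070833^−180) = $669.62.
Lender B: at 9.20% the monthly rate is 0.0076667, so the payment is 68,000 × 0.0076667 / (1 − 1.0076667^−240) = $620.59.
Over 122 months: Lender A costs 122 × $669.62 + $1,360.00 = $83,053.64; Lender B costs 122 × $620.59 = $75,711.98.
Lender B is cheaper by $83,053.64 − $75,711.98 = $7,341.66.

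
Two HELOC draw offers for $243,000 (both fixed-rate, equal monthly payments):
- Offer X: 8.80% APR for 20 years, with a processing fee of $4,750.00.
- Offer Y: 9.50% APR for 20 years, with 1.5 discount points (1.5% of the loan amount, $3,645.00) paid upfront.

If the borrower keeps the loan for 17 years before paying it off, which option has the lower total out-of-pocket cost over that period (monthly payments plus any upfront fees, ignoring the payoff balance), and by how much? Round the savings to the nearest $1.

Offer X: monthly rate = 8.8%/12 = 0.0073333; payment = 243,000 × 0.0073333 / (1 − (1+0.0073333)^−240) = $2,155.18.
Offer Y: monthly rate = 9.5%/12 = 0.0079167; payment = 243,000 × 0.0079167 / (1 − (1+0.0079167)^−240) = $2,265.08.
Over 204 months: Offer X costs 204 × $2,155.18 + $4,750.00 = $444,406.72; Offer Y costs 204 × $2,265.08 + $3,645.00 = $465,721.32.
Offer X is cheaper by $465,721.32 − $444,406.72 = $21,314.60.

Offer X by $21,315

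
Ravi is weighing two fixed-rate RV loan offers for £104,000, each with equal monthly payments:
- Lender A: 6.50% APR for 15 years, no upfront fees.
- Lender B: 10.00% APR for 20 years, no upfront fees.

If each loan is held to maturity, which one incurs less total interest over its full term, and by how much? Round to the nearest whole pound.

Lender A: at 6.50% the monthly rate is 0.0054167, so the payment is 104,000 × 0.0054167 / (1 − 1.0054167^−180) = £905.95.
Total interest on Lender A = 180 × £905.95 − £104,000 = £59,071.00.
Lender B: monthly rate = 10%/12 = 0.0083333; payment = 104,000 × 0.0083333 / (1 − (1+0.0083333)^−240) = £1,003.62.
Total interest on Lender B = 240 × £1,003.62 − £104,000 = £136,868.80.
Lender A is lower by £77,797.80.

Lender A by £77,798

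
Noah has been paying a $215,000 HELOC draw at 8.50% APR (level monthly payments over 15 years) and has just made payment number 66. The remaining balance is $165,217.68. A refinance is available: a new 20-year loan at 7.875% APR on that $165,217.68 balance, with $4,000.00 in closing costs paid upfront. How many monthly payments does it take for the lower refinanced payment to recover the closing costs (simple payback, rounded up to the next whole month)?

6 months

Current payment = 215,000 × 8.5%/12 / (1 − (1+0.0070833)^−180) = $2,117.19.
Refinanced payment = 165,217.68 × 0.0065625 / (1 − (1+0.0065625)^−240) = $1,369.12.
Monthly savings = $2,117.19 − $1,369.12 = $748.07.
Break-even = $4,000.00 / $748.07 = 5.35 → 6 months.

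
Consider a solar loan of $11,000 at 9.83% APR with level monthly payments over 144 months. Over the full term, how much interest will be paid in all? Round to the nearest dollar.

Monthly rate = 9.83%/12 = 0.0081917; payment = 11,000 × 0.0081917 / (1 − (1+0.0081917)^−144) = $130.38.
Total paid = 144 × $130.38 = $18,774.72; interest = $18,774.72 − $11,000 = $7,774.72.

$7,775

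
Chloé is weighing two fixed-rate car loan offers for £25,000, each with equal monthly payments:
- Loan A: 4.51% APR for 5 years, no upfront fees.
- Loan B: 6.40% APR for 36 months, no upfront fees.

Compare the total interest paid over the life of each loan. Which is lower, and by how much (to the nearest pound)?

Loan B by £428

Loan A: at 4.51% the monthly rate is 0.0037583, so the payment is 25,000 × 0.0037583 / (1 − 1.0037583^−60) = £466.19.
Total interest on Loan A = 60 × £466.19 − £25,000 = £2,971.40.
Loan B: monthly rate = 6.4%/12 = 0.0053333; payment = 25,000 × 0.0053333 / (1 − (1+0.0053333)^−36) = £765.09.
Total interest on Loan B = 36 × £765.09 − £25,000 = £2,543.24.
Loan B is lower by £428.16.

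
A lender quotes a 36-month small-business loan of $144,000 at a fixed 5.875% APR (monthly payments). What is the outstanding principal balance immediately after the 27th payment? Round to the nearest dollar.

$38,407

With monthly rate i = 5.875%/12 = 0.0048958, the balance after k of n payments is P · [(1+i)^n − (1+i)^k] / [(1+i)^n − 1].
(1+0.0048958)^36 = 1.19222339 and (1+0.0048958)^27 = 1.14095424, so the balance is 144,000 × (1.19222339 − 1.14095424) / (1.19222339 − 1) = $38,407.17.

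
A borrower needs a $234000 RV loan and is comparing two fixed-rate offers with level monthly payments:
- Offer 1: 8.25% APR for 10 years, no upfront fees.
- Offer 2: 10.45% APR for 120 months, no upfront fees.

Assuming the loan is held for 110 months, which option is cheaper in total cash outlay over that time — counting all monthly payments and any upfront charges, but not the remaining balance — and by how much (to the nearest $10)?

Offer 1: monthly rate = 8.25%/12 = 0.0068750; payment = 234,000 × 0.0068750 / (1 − (1+0.0068750)^−120) = $2,870.07.
Offer 2: at 10.45% the monthly rate is 0.0087083, so the payment is 234,000 × 0.0087083 / (1 − 1.0087083^−120) = $3,150.93.
Over 110 months: Offer 1 costs 110 × $2,870.07 = $315,707.70; Offer 2 costs 110 × $3,150.93 = $346,602.30.
Offer 1 is cheaper by $346,602.30 − $315,707.70 = $30,894.60.

Offer 1 by $30,890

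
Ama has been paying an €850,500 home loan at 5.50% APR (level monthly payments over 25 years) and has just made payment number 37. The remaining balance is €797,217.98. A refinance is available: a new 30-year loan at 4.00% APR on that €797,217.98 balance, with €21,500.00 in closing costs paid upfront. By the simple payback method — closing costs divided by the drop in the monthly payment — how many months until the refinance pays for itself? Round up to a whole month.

Current payment = 850,500 × 5.5%/12 / (1 − (1+0.0045833)^−300) = €5,222.81.
Refinanced payment = 797,217.98 × 0.0033333 / (1 − (1+0.0033333)^−360) = €3,806.04.
Monthly savings = €5,222.81 − €3,806.04 = €1,416.77.
Break-even = €21,500.00 / €1,416.77 = 15.18 → 16 months.

16 months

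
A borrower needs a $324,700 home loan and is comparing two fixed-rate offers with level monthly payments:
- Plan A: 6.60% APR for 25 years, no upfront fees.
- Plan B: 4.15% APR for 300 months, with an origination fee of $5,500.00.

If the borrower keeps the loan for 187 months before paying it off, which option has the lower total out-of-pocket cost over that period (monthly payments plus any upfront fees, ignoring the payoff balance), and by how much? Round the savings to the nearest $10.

Plan B by $82,730

Plan A: at 6.60% the monthly rate is 0.0055000, so the payment is 324,700 × 0.0055000 / (1 − 1.0055000^−300) = $2,212.73.
Plan B: at 4.15% the monthly rate is 0.0034583, so the payment is 324,700 × 0.0034583 / (1 − 1.0034583^−300) = $1,740.89.
Over 187 months: Plan A costs 187 × $2,212.73 = $413,780.51; Plan B costs 187 × $1,740.89 + $5,500.00 = $331,046.43.
Plan B is cheaper by $413,780.51 − $331,046.43 = $82,734.08.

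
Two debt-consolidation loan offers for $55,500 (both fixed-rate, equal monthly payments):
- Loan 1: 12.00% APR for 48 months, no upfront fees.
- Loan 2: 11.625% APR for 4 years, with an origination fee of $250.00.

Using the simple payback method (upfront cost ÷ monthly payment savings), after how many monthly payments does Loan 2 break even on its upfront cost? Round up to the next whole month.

Loan 1: at 12.00% the monthly rate is 0.0100000, so the payment is 55,500 × 0.0100000 / (1 − 1.0100000^−48) = $1,461.53.
Loan 2: monthly rate = 11.625%/12 = 0.0096875; payment = 55,500 × 0.0096875 / (1 − (1+0.0096875)^−48) = $1,451.33.
Monthly savings = $1,461.53 − $1,451.33 = $10.20.
Break-even = $250.00 / $10.20 = 24.51 → 25 months.

25 months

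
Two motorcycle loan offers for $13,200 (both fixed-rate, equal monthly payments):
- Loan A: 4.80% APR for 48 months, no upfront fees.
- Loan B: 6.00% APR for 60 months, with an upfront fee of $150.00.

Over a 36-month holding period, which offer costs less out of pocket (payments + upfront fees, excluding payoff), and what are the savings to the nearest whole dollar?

Loan B by $1,564

Loan A: at 4.80% the monthly rate is 0.0040000, so the payment is 13,200 × 0.0040000 / (1 − 1.0040000^−48) = $302.79.
Loan B: at 6.00% the monthly rate is 0.0050000, so the payment is 13,200 × 0.0050000 / (1 − 1.0050000^−60) = $255.19.
Over 36 months: Loan A costs 36 × $302.79 = $10,900.44; Loan B costs 36 × $255.19 + $150.00 = $9,336.84.
Loan B is cheaper by $10,900.44 − $9,336.84 = $1,563.60.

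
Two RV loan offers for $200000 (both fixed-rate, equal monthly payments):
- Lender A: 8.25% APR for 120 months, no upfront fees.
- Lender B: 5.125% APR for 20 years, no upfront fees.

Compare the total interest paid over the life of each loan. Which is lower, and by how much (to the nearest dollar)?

Lender A: at 8.25% the monthly rate is 0.0068750, so the payment is 200,000 × 0.0068750 / (1 − 1.0068750^−120) = $2,453.05.
Total interest on Lender A = 120 × $2,453.05 − $200,000 = $94,366.00.
Lender B: monthly rate = 5.125%/12 = 0.0042708; payment = 200,000 × 0.0042708 / (1 − (1+0.0042708)^−240) = $1,333.76.
Total interest on Lender B = 240 × $1,333.76 − $200,000 = $120,102.40.
Lender A is lower by $25,736.40.

Lender A by $25,736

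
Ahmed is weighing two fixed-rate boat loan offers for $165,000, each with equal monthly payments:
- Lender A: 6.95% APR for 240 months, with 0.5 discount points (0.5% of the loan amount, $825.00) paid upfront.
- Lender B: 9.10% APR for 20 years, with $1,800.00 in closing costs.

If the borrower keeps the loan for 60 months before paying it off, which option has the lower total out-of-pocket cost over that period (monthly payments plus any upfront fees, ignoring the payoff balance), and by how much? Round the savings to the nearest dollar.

Lender A: at 6.95% the monthly rate is 0.0057917, so the payment is 165,000 × 0.0057917 / (1 − 1.0057917^−240) = $1,274.30.
Lender B: monthly rate = 9.1%/12 = 0.0075833; payment = 165,000 × 0.0075833 / (1 − (1+0.0075833)^−240) = $1,495.18.
Over 60 months: Lender A costs 60 × $1,274.30 + $825.00 = $77,283.00; Lender B costs 60 × $1,495.18 + $1,800.00 = $91,510.80.
Lender A is cheaper by $91,510.80 − $77,283.00 = $14,227.80.

Lender A by $14,228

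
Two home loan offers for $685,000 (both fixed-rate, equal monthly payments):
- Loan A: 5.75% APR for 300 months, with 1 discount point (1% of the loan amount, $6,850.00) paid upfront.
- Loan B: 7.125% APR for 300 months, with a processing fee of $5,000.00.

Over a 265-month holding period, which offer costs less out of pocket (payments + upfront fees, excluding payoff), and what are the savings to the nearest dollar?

Loan A by $153,657

Loan A: at 5.75% the monthly rate is 0.0047917, so the payment is 685,000 × 0.0047917 / (1 − 1.0047917^−300) = $4,309.38.
Loan B: monthly rate = 7.125%/12 = 0.0059375; payment = 685,000 × 0.0059375 / (1 − (1+0.0059375)^−300) = $4,896.20.
Over 265 months: Loan A costs 265 × $4,309.38 + $6,850.00 = $1,148,835.70; Loan B costs 265 × $4,896.20 + $5,000.00 = $1,302,493.00.
Loan A is cheaper by $1,302,493.00 − $1,148,835.70 = $153,657.30.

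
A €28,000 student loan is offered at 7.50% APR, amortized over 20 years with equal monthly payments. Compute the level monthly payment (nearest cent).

€225.57

At 7.50% the monthly rate is 0.0062500, so the payment is 28,000 × 0.0062500 / (1 − 1.0062500^−240) = €225.57.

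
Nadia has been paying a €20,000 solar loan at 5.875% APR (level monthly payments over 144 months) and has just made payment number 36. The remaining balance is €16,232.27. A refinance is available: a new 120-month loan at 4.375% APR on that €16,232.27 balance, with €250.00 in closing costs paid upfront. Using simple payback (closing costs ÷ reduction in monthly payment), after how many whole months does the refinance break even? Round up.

10 months

Current payment = 20,000 × 5.875%/12 / (1 − (1+0.0048958)^−144) = €193.88.
Refinanced payment = 16,232.27 × 0.0036458 / (1 − (1+0.0036458)^−120) = €167.25.
Monthly savings = €193.88 − €167.25 = €26.63.
Break-even = €250.00 / €26.63 = 9.39 → 10 months.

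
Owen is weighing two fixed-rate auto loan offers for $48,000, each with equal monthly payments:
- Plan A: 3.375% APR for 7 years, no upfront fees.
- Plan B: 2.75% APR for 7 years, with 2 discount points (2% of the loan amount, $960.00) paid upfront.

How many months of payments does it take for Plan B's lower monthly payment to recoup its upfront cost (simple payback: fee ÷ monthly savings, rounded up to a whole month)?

71 months

Plan A: at 3.375% the monthly rate is 0.0028125, so the payment is 48,000 × 0.0028125 / (1 − 1.0028125^−84) = $642.38.
Plan B: monthly rate = 2.75%/12 = 0.0022917; payment = 48,000 × 0.0022917 / (1 − (1+0.0022917)^−84) = $628.84.
Monthly savings = $642.38 − $628.84 = $13.54.
Break-even = $960.00 / $13.54 = 70.90 → 71 months.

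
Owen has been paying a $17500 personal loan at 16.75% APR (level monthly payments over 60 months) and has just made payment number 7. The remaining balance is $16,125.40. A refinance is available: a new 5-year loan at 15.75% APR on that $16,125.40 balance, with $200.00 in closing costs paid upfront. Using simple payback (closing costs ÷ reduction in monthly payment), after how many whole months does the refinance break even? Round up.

Current payment = 17,500 × 16.75%/12 / (1 − (1+0.0139583)^−60) = $432.57.
Refinanced payment = 16,125.40 × 0.0131250 / (1 − (1+0.0131250)^−60) = $390.00.
Monthly savings = $432.57 − $390.00 = $42.57.
Break-even = $200.00 / $42.57 = 4.70 → 5 months.

5 months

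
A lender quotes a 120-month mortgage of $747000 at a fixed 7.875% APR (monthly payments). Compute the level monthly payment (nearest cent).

Monthly rate = 7.875%/12 = 0.0065625; payment = 747,000 × 0.0065625 / (1 − (1+0.0065625)^−120) = $9,013.91.

$9,013.91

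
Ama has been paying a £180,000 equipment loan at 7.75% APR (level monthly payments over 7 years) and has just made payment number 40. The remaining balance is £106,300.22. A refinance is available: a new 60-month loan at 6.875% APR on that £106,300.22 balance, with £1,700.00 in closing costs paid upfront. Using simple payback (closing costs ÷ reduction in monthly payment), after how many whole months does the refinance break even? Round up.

3 months

Current payment = 180,000 × 7.75%/12 / (1 − (1+0.0064583)^−84) = £2,783.15.
Refinanced payment = 106,300.22 × 0.0057292 / (1 − (1+0.0057292)^−60) = £2,098.61.
Monthly savings = £2,783.15 − £2,098.61 = £684.54.
Break-even = £1,700.00 / £684.54 = 2.48 → 3 months.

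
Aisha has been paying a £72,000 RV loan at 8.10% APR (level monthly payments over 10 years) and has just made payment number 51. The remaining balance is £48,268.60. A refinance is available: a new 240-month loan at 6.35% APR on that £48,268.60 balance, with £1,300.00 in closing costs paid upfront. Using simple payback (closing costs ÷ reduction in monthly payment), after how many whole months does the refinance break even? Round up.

Current payment = 72,000 × 8.1%/12 / (1 − (1+0.0067500)^−120) = £877.37.
Refinanced payment = 48,268.60 × 0.0052917 / (1 − (1+0.0052917)^−240) = £355.63.
Monthly savings = £877.37 − £355.63 = £521.74.
Break-even = £1,300.00 / £521.74 = 2.49 → 3 months.

3 months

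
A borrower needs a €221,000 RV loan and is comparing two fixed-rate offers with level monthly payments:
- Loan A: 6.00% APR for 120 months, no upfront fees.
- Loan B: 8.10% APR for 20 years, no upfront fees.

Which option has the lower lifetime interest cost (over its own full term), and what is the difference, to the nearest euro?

Loan A by €152,528

Loan A: at 6.00% the monthly rate is 0.0050000, so the payment is 221,000 × 0.0050000 / (1 − 1.0050000^−120) = €2,453.55.
Total interest on Loan A = 120 × €2,453.55 − €221,000 = €73,426.00.
Loan B: monthly rate = 8.1%/12 = 0.0067500; payment = 221,000 × 0.0067500 / (1 − (1+0.0067500)^−240) = €1,862.31.
Total interest on Loan B = 240 × €1,862.31 − €221,000 = €225,954.40.
Loan A is lower by €152,528.40.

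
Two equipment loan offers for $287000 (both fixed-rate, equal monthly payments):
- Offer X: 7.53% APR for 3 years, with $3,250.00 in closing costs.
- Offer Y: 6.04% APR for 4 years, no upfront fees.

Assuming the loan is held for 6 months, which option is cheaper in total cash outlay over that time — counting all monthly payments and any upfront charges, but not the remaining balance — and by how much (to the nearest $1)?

Offer Y by $16,366

Offer X: at 7.53% the monthly rate is 0.0062750, so the payment is 287,000 × 0.0062750 / (1 − 1.0062750^−36) = $8,931.44.
Offer Y: monthly rate = 6.04%/12 = 0.0050333; payment = 287,000 × 0.0050333 / (1 − (1+0.0050333)^−48) = $6,745.47.
Over 6 months: Offer X costs 6 × $8,931.44 + $3,250.00 = $56,838.64; Offer Y costs 6 × $6,745.47 = $40,472.82.
Offer Y is cheaper by $56,838.64 − $40,472.82 = $16,365.82.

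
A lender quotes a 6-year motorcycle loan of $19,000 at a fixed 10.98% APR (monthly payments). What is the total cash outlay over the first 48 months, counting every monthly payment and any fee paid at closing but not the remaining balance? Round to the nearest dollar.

$17,350

At 10.98% the monthly rate is 0.0091500, so the payment is 19,000 × 0.0091500 / (1 − 1.0091500^−72) = $361.45.
Total outlay = 48 × $361.45 = $17,349.60.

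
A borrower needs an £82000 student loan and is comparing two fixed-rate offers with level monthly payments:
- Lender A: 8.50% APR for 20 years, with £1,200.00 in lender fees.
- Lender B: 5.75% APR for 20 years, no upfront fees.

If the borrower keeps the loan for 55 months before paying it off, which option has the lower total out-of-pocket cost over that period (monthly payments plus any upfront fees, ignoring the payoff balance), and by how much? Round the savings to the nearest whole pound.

Lender B by £8,675

Lender A: monthly rate = 8.5%/12 = 0.0070833; payment = 82,000 × 0.0070833 / (1 − (1+0.0070833)^−240) = £711.62.
Lender B: at 5.75% the monthly rate is 0.0047917, so the payment is 82,000 × 0.0047917 / (1 − 1.0047917^−240) = £575.71.
Over 55 months: Lender A costs 55 × £711.62 + £1,200.00 = £40,339.10; Lender B costs 55 × £575.71 = £31,664.05.
Lender B is cheaper by £40,339.10 − £31,664.05 = £8,675.05.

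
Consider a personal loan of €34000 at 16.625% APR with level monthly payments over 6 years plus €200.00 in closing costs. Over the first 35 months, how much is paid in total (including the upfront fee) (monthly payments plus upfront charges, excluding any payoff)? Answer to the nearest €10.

At 16.625% the monthly rate is 0.0138542, so the payment is 34,000 × 0.0138542 / (1 − 1.0138542^−72) = €749.27.
Total outlay = 35 × €749.27 + €200.00 = €26,424.45.

€26,420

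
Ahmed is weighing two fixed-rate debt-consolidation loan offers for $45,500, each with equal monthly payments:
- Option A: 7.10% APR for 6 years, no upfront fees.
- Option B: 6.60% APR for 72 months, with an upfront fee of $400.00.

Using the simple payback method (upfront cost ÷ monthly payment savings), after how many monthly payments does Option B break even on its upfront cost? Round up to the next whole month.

37 months

Option A: monthly rate = 7.1%/12 = 0.0059167; payment = 45,500 × 0.0059167 / (1 − (1+0.0059167)^−72) = $777.92.
Option B: monthly rate = 6.6%/12 = 0.0055000; payment = 45,500 × 0.0055000 / (1 − (1+0.0055000)^−72) = $767.02.
Monthly savings = $777.92 − $767.02 = $10.90.
Break-even = $400.00 / $10.90 = 36.70 → 37 months.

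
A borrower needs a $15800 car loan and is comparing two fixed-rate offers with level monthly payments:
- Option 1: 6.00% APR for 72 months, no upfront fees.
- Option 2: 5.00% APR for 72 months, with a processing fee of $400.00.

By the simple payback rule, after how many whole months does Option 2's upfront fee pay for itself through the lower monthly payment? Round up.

Option 1: at 6.00% the monthly rate is 0.0050000, so the payment is 15,800 × 0.0050000 / (1 − 1.0050000^−72) = $261.85.
Option 2: at 5.00% the monthly rate is 0.0041667, so the payment is 15,800 × 0.0041667 / (1 − 1.0041667^−72) = $254.46.
Monthly savings = $261.85 − $254.46 = $7.39.
Break-even = $400.00 / $7.39 = 54.13 → 55 months.

55 months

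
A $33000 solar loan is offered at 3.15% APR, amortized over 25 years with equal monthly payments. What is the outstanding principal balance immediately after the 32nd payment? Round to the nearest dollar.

With monthly rate i = 3.15%/12 = 0.0026250, the balance after k of n payments is P · [(1+i)^n − (1+i)^k] / [(1+i)^n − 1].
(1+0.0026250)^300 = 2.19562822 and (1+0.0026250)^32 = 1.08750920, so the balance is 33,000 × (2.19562822 − 1.08750920) / (2.19562822 − 1) = $30,584.70.

$30,585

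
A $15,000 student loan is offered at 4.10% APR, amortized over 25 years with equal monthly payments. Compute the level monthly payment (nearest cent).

$80.01

Monthly rate = 4.1%/12 = 0.0034167; payment = 15,000 × 0.0034167 / (1 − (1+0.0034167)^−300) = $80.01.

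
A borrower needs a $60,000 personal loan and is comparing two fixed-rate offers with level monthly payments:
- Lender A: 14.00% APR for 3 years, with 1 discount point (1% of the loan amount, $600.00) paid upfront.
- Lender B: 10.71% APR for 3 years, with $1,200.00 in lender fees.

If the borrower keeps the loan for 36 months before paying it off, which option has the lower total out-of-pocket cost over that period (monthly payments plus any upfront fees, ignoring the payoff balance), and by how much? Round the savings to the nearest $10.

Lender A: at 14.00% the monthly rate is 0.0116667, so the payment is 60,000 × 0.0116667 / (1 − 1.0116667^−36) = $2,050.66.
Lender B: at 10.71% the monthly rate is 0.0089250, so the payment is 60,000 × 0.0089250 / (1 − 1.0089250^−36) = $1,956.09.
Over 36 months: Lender A costs 36 × $2,050.66 + $600.00 = $74,423.76; Lender B costs 36 × $1,956.09 + $1,200.00 = $71,619.24.
Lender B is cheaper by $74,423.76 − $71,619.24 = $2,804.52.

Lender B by $2,800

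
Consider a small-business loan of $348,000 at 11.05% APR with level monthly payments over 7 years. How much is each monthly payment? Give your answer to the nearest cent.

At 11.05% the monthly rate is 0.0092083, so the payment is 348,000 × 0.0092083 / (1 − 1.0092083^−84) = $5,967.76.

$5,967.76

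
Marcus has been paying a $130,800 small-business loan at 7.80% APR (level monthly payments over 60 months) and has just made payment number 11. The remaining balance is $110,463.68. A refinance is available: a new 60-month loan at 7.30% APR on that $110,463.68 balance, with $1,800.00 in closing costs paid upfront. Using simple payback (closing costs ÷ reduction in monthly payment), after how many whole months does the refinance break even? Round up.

Current payment = 130,800 × 7.8%/12 / (1 − (1+0.0065000)^−60) = $2,639.65.
Refinanced payment = 110,463.68 × 0.0060833 / (1 − (1+0.0060833)^−60) = $2,202.98.
Monthly savings = $2,639.65 − $2,202.98 = $436.67.
Break-even = $1,800.00 / $436.67 = 4.12 → 5 months.

5 months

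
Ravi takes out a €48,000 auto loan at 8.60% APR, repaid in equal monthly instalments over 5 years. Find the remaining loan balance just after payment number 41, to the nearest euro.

With monthly rate i = 8.6%/12 = 0.0071667, the balance after k of n payments is P · [(1+i)^n − (1+i)^k] / [(1+i)^n − 1].
(1+0.0071667)^60 = 1.53490193 and (1+0.0071667)^41 = 1.34015521, so the balance is 48,000 × (1.53490193 − 1.34015521) / (1.53490193 − 1) = €17,475.81.

€17,476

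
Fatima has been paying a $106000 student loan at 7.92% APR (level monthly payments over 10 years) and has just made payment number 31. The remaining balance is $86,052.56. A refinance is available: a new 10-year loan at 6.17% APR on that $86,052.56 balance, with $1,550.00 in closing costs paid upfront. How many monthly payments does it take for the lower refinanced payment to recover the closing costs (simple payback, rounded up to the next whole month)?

Current payment = 106,000 × 7.92%/12 / (1 − (1+0.0066000)^−120) = $1,281.60.
Refinanced payment = 86,052.56 × 0.0051417 / (1 − (1+0.0051417)^−120) = $962.72.
Monthly savings = $1,281.60 − $962.72 = $318.88.
Break-even = $1,550.00 / $318.88 = 4.86 → 5 months.

5 months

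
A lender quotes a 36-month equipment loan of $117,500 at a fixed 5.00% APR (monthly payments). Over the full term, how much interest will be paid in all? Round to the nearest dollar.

At 5.00% the monthly rate is 0.0041667, so the payment is 117,500 × 0.0041667 / (1 − 1.0041667^−36) = $3,521.58.
Total paid = 36 × $3,521.58 = $126,776.88; interest = $126,776.88 − $117,500 = $9,276.88.

$9,277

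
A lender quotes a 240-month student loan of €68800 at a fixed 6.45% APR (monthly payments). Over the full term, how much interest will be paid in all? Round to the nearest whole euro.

€53,823

Monthly rate = 6.45%/12 = 0.0053750; payment = 68,800 × 0.0053750 / (1 − (1+0.0053750)^−240) = €510.93.
Total paid = 240 × €510.93 = €122,623.20; interest = €122,623.20 − €68,800 = €53,823.20.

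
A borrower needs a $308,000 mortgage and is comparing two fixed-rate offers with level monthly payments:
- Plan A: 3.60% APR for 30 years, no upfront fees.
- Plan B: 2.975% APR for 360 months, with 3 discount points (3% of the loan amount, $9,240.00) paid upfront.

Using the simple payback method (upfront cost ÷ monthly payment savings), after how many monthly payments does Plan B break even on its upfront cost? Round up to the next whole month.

Plan A: at 3.60% the monthly rate is 0.0030000, so the payment is 308,000 × 0.0030000 / (1 − 1.0030000^−360) = $1,400.31.
Plan B: monthly rate = 2.975%/12 = 0.0024792; payment = 308,000 × 0.0024792 / (1 − (1+0.0024792)^−360) = $1,294.39.
Monthly savings = $1,400.31 − $1,294.39 = $105.92.
Break-even = $9,240.00 / $105.92 = 87.24 → 88 months.

88 months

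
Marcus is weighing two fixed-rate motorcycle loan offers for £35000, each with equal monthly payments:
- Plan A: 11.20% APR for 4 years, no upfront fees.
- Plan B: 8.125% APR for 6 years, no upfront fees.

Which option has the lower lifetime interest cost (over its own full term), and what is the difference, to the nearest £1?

Plan A by £754

Plan A: at 11.20% the monthly rate is 0.0093333, so the payment is 35,000 × 0.0093333 / (1 − 1.0093333^−48) = £908.00.
Total interest on Plan A = 48 × £908.00 − £35,000 = £8,584.00.
Plan B: monthly rate = 8.125%/12 = 0.0067708; payment = 35,000 × 0.0067708 / (1 − (1+0.0067708)^−72) = £615.80.
Total interest on Plan B = 72 × £615.80 − £35,000 = £9,337.60.
Plan A is lower by £753.60.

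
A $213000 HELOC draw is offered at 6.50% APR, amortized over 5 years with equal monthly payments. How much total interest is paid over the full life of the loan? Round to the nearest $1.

Monthly rate = 6.5%/12 = 0.0054167; payment = 213,000 × 0.0054167 / (1 − (1+0.0054167)^−60) = $4,167.59.
Total paid = 60 × $4,167.59 = $250,055.40; interest = $250,055.40 − $213,000 = $37,055.40.

$37,055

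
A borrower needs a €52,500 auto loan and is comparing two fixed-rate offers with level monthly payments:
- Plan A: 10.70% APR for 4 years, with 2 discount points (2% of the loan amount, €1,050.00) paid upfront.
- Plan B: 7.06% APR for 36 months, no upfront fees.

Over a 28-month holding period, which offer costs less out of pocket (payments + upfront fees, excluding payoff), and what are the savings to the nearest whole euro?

Plan A: monthly rate = 10.7%/12 = 0.0089167; payment = 52,500 × 0.0089167 / (1 − (1+0.0089167)^−48) = €1,349.25.
Plan B: at 7.06% the monthly rate is 0.0058833, so the payment is 52,500 × 0.0058833 / (1 − 1.0058833^−36) = €1,622.49.
Over 28 months: Plan A costs 28 × €1,349.25 + €1,050.00 = €38,829.00; Plan B costs 28 × €1,622.49 = €45,429.72.
Plan A is cheaper by €45,429.72 − €38,829.00 = €6,600.72.

Plan A by €6,601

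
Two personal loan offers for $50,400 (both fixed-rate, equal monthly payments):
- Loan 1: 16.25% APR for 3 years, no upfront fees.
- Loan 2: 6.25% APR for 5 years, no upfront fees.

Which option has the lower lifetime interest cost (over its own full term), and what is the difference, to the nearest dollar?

Loan 2 by $5,199

Loan 1: at 16.25% the monthly rate is 0.0135417, so the payment is 50,400 × 0.0135417 / (1 − 1.0135417^−36) = $1,778.14.
Total interest on Loan 1 = 36 × $1,778.14 − $50,400 = $13,613.04.
Loan 2: monthly rate = 6.25%/12 = 0.0052083; payment = 50,400 × 0.0052083 / (1 − (1+0.0052083)^−60) = $980.24.
Total interest on Loan 2 = 60 × $980.24 − $50,400 = $8,414.40.
Loan 2 is lower by $5,198.64.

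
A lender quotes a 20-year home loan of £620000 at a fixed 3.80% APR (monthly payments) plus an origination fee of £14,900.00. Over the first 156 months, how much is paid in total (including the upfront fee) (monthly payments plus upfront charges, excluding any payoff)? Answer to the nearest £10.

Monthly rate = 3.8%/12 = 0.0031667; payment = 620,000 × 0.0031667 / (1 − (1+0.0031667)^−240) = £3,692.06.
Total outlay = 156 × £3,692.06 + £14,900.00 = £590,861.36.

£590,860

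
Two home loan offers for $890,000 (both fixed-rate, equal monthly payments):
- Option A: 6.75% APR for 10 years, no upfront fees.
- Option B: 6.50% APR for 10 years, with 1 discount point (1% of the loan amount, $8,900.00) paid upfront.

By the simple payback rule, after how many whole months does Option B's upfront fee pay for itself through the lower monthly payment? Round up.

79 months

Option A: monthly rate = 6.75%/12 = 0.0056250; payment = 890,000 × 0.0056250 / (1 − (1+0.0056250)^−120) = $10,219.35.
Option B: at 6.50% the monthly rate is 0.0054167, so the payment is 890,000 × 0.0054167 / (1 − 1.0054167^−120) = $10,105.77.
Monthly savings = $10,219.35 − $10,105.77 = $113.58.
Break-even = $8,900.00 / $113.58 = 78.36 → 79 months.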